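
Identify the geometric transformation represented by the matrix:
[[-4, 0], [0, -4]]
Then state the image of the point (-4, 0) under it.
uniform scaling by factor -4; image of (-4, 0) is (16, 0)

This is a diagonal matrix with equal entries -4, so it scales both axes by the same factor -4.
The matrix [[-4, 0], [0, -4]] represents: uniform scaling by factor -4.
Applying it to (-4, 0): [-4·-4 + 0·0, 0·-4 + -4·0] = (16, 0).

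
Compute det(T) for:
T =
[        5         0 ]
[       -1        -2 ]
det(T) = -10

For a 2×2 matrix [[a, b], [c, d]], det = a*d - b*c.
det(T) = (5)*(-2) - (0)*(-1) = -10 - 0 = -10.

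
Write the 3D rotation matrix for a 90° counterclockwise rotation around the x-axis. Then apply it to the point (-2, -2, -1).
R = [[1, 0, 0], [0, 0, -1], [0, 1, 0]]; R·(-2, -2, -1) = (-2, 1, -2)

Rotation matrix for 90° around x-axis:
cos(90°) = 0, sin(90°) = 1
R = [[1, 0, 0], [0, 0, -1], [0, 1, 0]]
Apply to (-2, -2, -1): R·[-2, -2, -1]ᵀ = (-2, 1, -2)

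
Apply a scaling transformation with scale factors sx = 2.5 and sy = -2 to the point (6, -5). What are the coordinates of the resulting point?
(15.0, 10)

Scaling matrix:
[[2.50, 0], [0, -2]]
Result: (6 × 2.5, -5 × -2) = (15.0, 10)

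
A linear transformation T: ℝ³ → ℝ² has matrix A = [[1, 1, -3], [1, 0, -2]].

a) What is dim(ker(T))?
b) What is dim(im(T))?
dim(ker) = 1, dim(im) = 2

The two rows are not scalar multiples of one another (no single k satisfies row 2 = k × row 1), so they are linearly independent.
Thus rank(A) = 2.
dim(im(T)) = rank(A) = 2.
By the rank-nullity theorem applied to T: ℝ³ → ℝ², rank(A) + nullity(A) = 3 (the domain dimension), so dim(ker(T)) = 3 - 2 = 1.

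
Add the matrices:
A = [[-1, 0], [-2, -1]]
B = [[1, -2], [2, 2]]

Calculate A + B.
[[0, -2], [0, 1]]

Add corresponding elements:
(-1)+(1)=0
(0)+(-2)=-2
(-2)+(2)=0
(-1)+(2)=1
A + B = [[0, -2], [0, 1]]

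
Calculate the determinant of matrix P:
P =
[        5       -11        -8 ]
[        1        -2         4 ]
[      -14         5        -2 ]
det(P) = 698

Expand along row 0 (cofactor expansion): det(P) = a*(e*i - f*h) - b*(d*i - f*g) + c*(d*h - e*g), where the 3×3 is [[a, b, c], [d, e, f], [g, h, i]].
Minor M_00 = (-2)*(-2) - (4)*(5) = 4 - 20 = -16.
Minor M_01 = (1)*(-2) - (4)*(-14) = -2 + 56 = 54.
Minor M_02 = (1)*(5) - (-2)*(-14) = 5 - 28 = -23.
det(P) = (5)*(-16) - (-11)*(54) + (-8)*(-23) = -80 + 594 + 184 = 698.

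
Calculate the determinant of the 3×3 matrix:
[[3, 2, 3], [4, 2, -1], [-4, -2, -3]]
8

Expansion along first row:
det = 3·det([[2,-1],[-2,-3]]) - 2·det([[4,-1],[-4,-3]]) + 3·det([[4,2],[-4,-2]])
    = 3·(2·-3 - -1·-2) - 2·(4·-3 - -1·-4) + 3·(4·-2 - 2·-4)
    = 3·-8 - 2·-16 + 3·0
    = -24 + 32 + 0 = 8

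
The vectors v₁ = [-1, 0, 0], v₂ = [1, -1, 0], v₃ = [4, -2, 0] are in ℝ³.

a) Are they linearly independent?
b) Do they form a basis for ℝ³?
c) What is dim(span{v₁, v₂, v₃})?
Not independent, not a basis, dim(span) = 2

Check whether v₃ can be written as a linear combination of v₁ and v₂.
v₃ = (-2)·v₁ + (2)·v₂ = [4, -2, 0], so the three vectors are linearly dependent.
Thus they do not form a basis for ℝ³, and dim(span{v₁, v₂, v₃}) = 2 (spanned by v₁ and v₂).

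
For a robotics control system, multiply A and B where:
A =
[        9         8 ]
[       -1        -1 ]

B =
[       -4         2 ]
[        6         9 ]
AB =
[       12        90 ]
[       -2       -11 ]

Matrix multiplication: (AB)[i][j] = sum over k of A[i][k] * B[k][j].
  (AB)[0][0] = (9)*(-4) + (8)*(6) = 12
  (AB)[0][1] = (9)*(2) + (8)*(9) = 90
  (AB)[1][0] = (-1)*(-4) + (-1)*(6) = -2
  (AB)[1][1] = (-1)*(2) + (-1)*(9) = -11
AB =
[       12        90 ]
[       -2       -11 ]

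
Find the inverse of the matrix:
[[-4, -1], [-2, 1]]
[[-1/6, -1/6], [-1/3, 2/3]]

For [[a,b],[c,d]], inverse = (1/det)·[[d,-b],[-c,a]]
det = -4·1 - -1·-2 = -6
Inverse = (1/-6)·[[1, 1], [2, -4]]
        = [[-1/6, -1/6], [-1/3, 2/3]]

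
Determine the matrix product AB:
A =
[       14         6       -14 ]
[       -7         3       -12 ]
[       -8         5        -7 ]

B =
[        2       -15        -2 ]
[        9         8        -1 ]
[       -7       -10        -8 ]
AB =
[      180       -22        78 ]
[       97       249       107 ]
[       78       230        67 ]

Matrix multiplication: (AB)[i][j] = sum over k of A[i][k] * B[k][j].
  (AB)[0][0] = (14)*(2) + (6)*(9) + (-14)*(-7) = 180
  (AB)[0][1] = (14)*(-15) + (6)*(8) + (-14)*(-10) = -22
  (AB)[0][2] = (14)*(-2) + (6)*(-1) + (-14)*(-8) = 78
  (AB)[1][0] = (-7)*(2) + (3)*(9) + (-12)*(-7) = 97
  (AB)[1][1] = (-7)*(-15) + (3)*(8) + (-12)*(-10) = 249
  (AB)[1][2] = (-7)*(-2) + (3)*(-1) + (-12)*(-8) = 107
  (AB)[2][0] = (-8)*(2) + (5)*(9) + (-7)*(-7) = 78
  (AB)[2][1] = (-8)*(-15) + (5)*(8) + (-7)*(-10) = 230
  (AB)[2][2] = (-8)*(-2) + (5)*(-1) + (-7)*(-8) = 67
AB =
[      180       -22        78 ]
[       97       249       107 ]
[       78       230        67 ]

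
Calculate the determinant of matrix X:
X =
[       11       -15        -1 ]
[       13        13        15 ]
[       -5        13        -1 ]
det(X) = -1592

Expand along row 0 (cofactor expansion): det(X) = a*(e*i - f*h) - b*(d*i - f*g) + c*(d*h - e*g), where the 3×3 is [[a, b, c], [d, e, f], [g, h, i]].
Minor M_00 = (13)*(-1) - (15)*(13) = -13 - 195 = -208.
Minor M_01 = (13)*(-1) - (15)*(-5) = -13 + 75 = 62.
Minor M_02 = (13)*(13) - (13)*(-5) = 169 + 65 = 234.
det(X) = (11)*(-208) - (-15)*(62) + (-1)*(234) = -2288 + 930 - 234 = -1592.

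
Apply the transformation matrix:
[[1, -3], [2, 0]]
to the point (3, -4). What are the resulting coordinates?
(15, 6)

Matrix multiplication:
[[1, -3], [2, 0]] × [3, -4]ᵀ
= [1×3 + -3×-4, 2×3 + 0×-4]ᵀ
= [15.0000, 6.0000]ᵀ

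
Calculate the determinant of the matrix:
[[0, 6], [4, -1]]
-24

For a 2×2 matrix [[a, b], [c, d]], det = ad - bc
det = (0)(-1) - (6)(4) = 0 - 24 = -24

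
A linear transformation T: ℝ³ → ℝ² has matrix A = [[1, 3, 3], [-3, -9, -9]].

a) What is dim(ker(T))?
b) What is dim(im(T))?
dim(ker) = 2, dim(im) = 1

Observe that row 2 = -3 × row 1 (so the rows are linearly dependent).
Thus rank(A) = 1 (only one linearly independent row).
dim(im(T)) = rank(A) = 1.
By the rank-nullity theorem applied to T: ℝ³ → ℝ², rank(A) + nullity(A) = 3 (the domain dimension), so dim(ker(T)) = 3 - 1 = 2.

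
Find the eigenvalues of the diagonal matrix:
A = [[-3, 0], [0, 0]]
λ₁ = -3, λ₂ = 0

The characteristic polynomial of A is det(A - λI) = (-3 - λ)(0 - λ) = 0.
The roots are λ = -3 and λ = 0, so the eigenvalues are the diagonal entries.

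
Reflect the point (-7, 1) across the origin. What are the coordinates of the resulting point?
(7, -1)

Reflection across origin: (-7, 1) → (7, -1)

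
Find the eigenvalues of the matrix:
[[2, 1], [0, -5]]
λ = -5 and λ = 2

Characteristic equation: det(A - λI) = 0
λ² - (trace)λ + (det) = 0
λ² - (-3)λ + (-10) = 0
λ² + 3λ - 10 = 0
Solving: λ = -5, 2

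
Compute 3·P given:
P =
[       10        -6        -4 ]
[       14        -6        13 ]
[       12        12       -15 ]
3P =
[       30       -18       -12 ]
[       42       -18        39 ]
[       36        36       -45 ]

Scalar multiplication is elementwise: (3P)[i][j] = 3 * P[i][j].
  (3P)[0][0] = 3 * (10) = 30
  (3P)[0][1] = 3 * (-6) = -18
  (3P)[0][2] = 3 * (-4) = -12
  (3P)[1][0] = 3 * (14) = 42
  (3P)[1][1] = 3 * (-6) = -18
  (3P)[1][2] = 3 * (13) = 39
  (3P)[2][0] = 3 * (12) = 36
  (3P)[2][1] = 3 * (12) = 36
  (3P)[2][2] = 3 * (-15) = -45
3P =
[       30       -18       -12 ]
[       42       -18        39 ]
[       36        36       -45 ]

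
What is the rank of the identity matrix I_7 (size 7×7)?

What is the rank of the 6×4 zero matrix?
rank(I_7) = 7, rank(0) = 0

The identity I_7 has 7 columns that are the standard basis vectors e_1, …, e_7. These are linearly independent, so all 7 columns are pivots and rank(I_7) = 7.
The 6×4 zero matrix has every entry zero, so every row is the zero row and there are no pivots; rank(0) = 0.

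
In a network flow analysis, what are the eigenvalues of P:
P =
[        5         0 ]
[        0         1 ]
λ = 1, 5

Solve det(P - λI) = 0. For a 2×2 matrix the characteristic equation is λ² - (trace)λ + det = 0.
trace(P) = a + d = 5 + 1 = 6.
det(P) = a*d - b*c = (5)*(1) - (0)*(0) = 5 - 0 = 5.
Characteristic equation: λ² - (6)λ + (5) = 0.
Discriminant = (6)² - 4*(5) = 36 - 20 = 16.
λ = (6 ± √16) / 2 = (6 ± 4) / 2 = 1, 5.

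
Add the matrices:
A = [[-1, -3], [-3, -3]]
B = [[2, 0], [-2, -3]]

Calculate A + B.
[[1, -3], [-5, -6]]

Add corresponding elements:
(-1)+(2)=1
(-3)+(0)=-3
(-3)+(-2)=-5
(-3)+(-3)=-6
A + B = [[1, -3], [-5, -6]]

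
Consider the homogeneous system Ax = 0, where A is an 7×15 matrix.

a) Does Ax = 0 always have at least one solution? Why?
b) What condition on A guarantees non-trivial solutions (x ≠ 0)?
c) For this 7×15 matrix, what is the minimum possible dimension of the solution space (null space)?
a) Yes, x = 0 is always a solution. b) When A has linearly dependent columns (rank < n). c) Minimum nullity = 8.

a) x = 0 satisfies A·0 = 0, so the zero vector is always a solution.
b) Non-trivial solutions exist iff the columns of A are linearly dependent, equivalently rank(A) < n (the number of columns).
c) By rank-nullity, rank(A) + nullity(A) = n = 15. Since A has only 7 rows, rank(A) ≤ 7, so nullity(A) ≥ 15 - 7 = 8.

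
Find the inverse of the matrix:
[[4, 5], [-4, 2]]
[[1/14, -5/28], [1/7, 1/7]]

For [[a,b],[c,d]], inverse = (1/det)·[[d,-b],[-c,a]]
det = 4·2 - 5·-4 = 28
Inverse = (1/28)·[[2, -5], [4, 4]]
        = [[1/14, -5/28], [1/7, 1/7]]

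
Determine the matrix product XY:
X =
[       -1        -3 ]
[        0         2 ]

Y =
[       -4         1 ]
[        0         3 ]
XY =
[        4       -10 ]
[        0         6 ]

Matrix multiplication: (XY)[i][j] = sum over k of X[i][k] * Y[k][j].
  (XY)[0][0] = (-1)*(-4) + (-3)*(0) = 4
  (XY)[0][1] = (-1)*(1) + (-3)*(3) = -10
  (XY)[1][0] = (0)*(-4) + (2)*(0) = 0
  (XY)[1][1] = (0)*(1) + (2)*(3) = 6
XY =
[        4       -10 ]
[        0         6 ]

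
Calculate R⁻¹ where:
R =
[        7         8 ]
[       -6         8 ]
det(R) = 104
R⁻¹ =
[     1/13     -1/13 ]
[     3/52     7/104 ]

For a 2×2 matrix R = [[a, b], [c, d]] with det(R) ≠ 0, R⁻¹ = (1/det(R)) * [[d, -b], [-c, a]].
det(R) = (7)*(8) - (8)*(-6) = 56 + 48 = 104.
R⁻¹ = (1/104) * [[8, -8], [6, 7]].
Dividing each entry by 104 and reducing:
R⁻¹ =
[     1/13     -1/13 ]
[     3/52     7/104 ]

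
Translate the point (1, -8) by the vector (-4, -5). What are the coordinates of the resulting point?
(-3, -13)

Translation by (-4, -5):
x' = 1 + -4 = -3
y' = -8 + -5 = -13
Homogeneous matrix: [[1, 0, -4], [0, 1, -5], [0, 0, 1]]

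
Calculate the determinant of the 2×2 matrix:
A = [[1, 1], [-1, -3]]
-2

For A = [[a, b], [c, d]], det(A) = a*d - b*c.
det(A) = (1)*(-3) - (1)*(-1) = -3 - -1 = -2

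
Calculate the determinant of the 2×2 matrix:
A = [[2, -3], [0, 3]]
6

For A = [[a, b], [c, d]], det(A) = a*d - b*c.
det(A) = (2)*(3) - (-3)*(0) = 6 - 0 = 6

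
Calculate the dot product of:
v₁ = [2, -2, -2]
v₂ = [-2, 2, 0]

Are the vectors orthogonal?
-8, No

The dot product is the sum of products of corresponding components.
v₁·v₂ = (2)*(-2) + (-2)*(2) + (-2)*(0) = -4 - 4 + 0 = -8.
Two vectors are orthogonal iff their dot product is 0; here the dot product is -8, so the vectors are not orthogonal.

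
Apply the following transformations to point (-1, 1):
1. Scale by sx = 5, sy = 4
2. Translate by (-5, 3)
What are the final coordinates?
(-10, 7)

Step 1: Scale (-1, 1) by (sx, sy) = (5, 4) → (-5, 4)
Step 2: Translate by (-5, 3) → (-10, 7)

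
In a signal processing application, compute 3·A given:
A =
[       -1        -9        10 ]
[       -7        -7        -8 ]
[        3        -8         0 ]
3A =
[       -3       -27        30 ]
[      -21       -21       -24 ]
[        9       -24         0 ]

Scalar multiplication is elementwise: (3A)[i][j] = 3 * A[i][j].
  (3A)[0][0] = 3 * (-1) = -3
  (3A)[0][1] = 3 * (-9) = -27
  (3A)[0][2] = 3 * (10) = 30
  (3A)[1][0] = 3 * (-7) = -21
  (3A)[1][1] = 3 * (-7) = -21
  (3A)[1][2] = 3 * (-8) = -24
  (3A)[2][0] = 3 * (3) = 9
  (3A)[2][1] = 3 * (-8) = -24
  (3A)[2][2] = 3 * (0) = 0
3A =
[       -3       -27        30 ]
[      -21       -21       -24 ]
[        9       -24         0 ]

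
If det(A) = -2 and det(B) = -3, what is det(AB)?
6

Use the multiplicative property of determinants: det(AB) = det(A)*det(B).
det(AB) = (-2)*(-3) = 6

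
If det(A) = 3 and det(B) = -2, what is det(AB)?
-6

Use the multiplicative property of determinants: det(AB) = det(A)*det(B).
det(AB) = (3)*(-2) = -6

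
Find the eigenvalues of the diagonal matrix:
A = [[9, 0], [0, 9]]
λ₁ = 9, λ₂ = 9

The characteristic polynomial of A is det(A - λI) = (9 - λ)(9 - λ) = 0.
The roots are λ = 9 and λ = 9, so the eigenvalues are the diagonal entries.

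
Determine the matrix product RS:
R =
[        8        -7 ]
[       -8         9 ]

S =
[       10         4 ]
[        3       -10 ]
RS =
[       59       102 ]
[      -53      -122 ]

Matrix multiplication: (RS)[i][j] = sum over k of R[i][k] * S[k][j].
  (RS)[0][0] = (8)*(10) + (-7)*(3) = 59
  (RS)[0][1] = (8)*(4) + (-7)*(-10) = 102
  (RS)[1][0] = (-8)*(10) + (9)*(3) = -53
  (RS)[1][1] = (-8)*(4) + (9)*(-10) = -122
RS =
[       59       102 ]
[      -53      -122 ]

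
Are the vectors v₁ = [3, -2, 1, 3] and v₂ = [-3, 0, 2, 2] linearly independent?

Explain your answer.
Yes, linearly independent

Two vectors are linearly dependent iff one is a scalar multiple of the other.
No single scalar k satisfies v₂ = k·v₁ (the ratios of corresponding entries disagree), so v₁ and v₂ are linearly independent.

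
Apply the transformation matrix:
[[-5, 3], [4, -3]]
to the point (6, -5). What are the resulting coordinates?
(-45, 39)

Matrix multiplication:
[[-5, 3], [4, -3]] × [6, -5]ᵀ
= [-5×6 + 3×-5, 4×6 + -3×-5]ᵀ
= [-45.0000, 39.0000]ᵀ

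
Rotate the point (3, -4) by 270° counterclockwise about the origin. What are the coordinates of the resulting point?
(-4, -3)

Rotation matrix R(θ) = [[cos θ, -sin θ], [sin θ, cos θ]]; for θ = 270°:
R = [[0, 1], [-1, 0]]
Result: R × [3, -4]ᵀ = [0·3 + (1)·-4, -1·3 + (0)·-4]ᵀ = (-4, -3)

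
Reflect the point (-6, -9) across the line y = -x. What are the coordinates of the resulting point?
(9, 6)

Reflection across line y = -x: (-6, -9) → (9, 6)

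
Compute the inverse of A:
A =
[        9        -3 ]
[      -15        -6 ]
det(A) = -99
A⁻¹ =
[     2/33     -1/33 ]
[    -5/33     -1/11 ]

For a 2×2 matrix A = [[a, b], [c, d]] with det(A) ≠ 0, A⁻¹ = (1/det(A)) * [[d, -b], [-c, a]].
det(A) = (9)*(-6) - (-3)*(-15) = -54 - 45 = -99.
A⁻¹ = (1/-99) * [[-6, 3], [15, 9]].
Dividing each entry by -99 and reducing:
A⁻¹ =
[     2/33     -1/33 ]
[    -5/33     -1/11 ]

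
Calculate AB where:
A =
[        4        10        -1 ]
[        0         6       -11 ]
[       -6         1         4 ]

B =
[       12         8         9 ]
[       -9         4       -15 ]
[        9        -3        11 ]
AB =
[      -51        75      -125 ]
[     -153        57      -211 ]
[      -45       -56       -25 ]

Matrix multiplication: (AB)[i][j] = sum over k of A[i][k] * B[k][j].
  (AB)[0][0] = (4)*(12) + (10)*(-9) + (-1)*(9) = -51
  (AB)[0][1] = (4)*(8) + (10)*(4) + (-1)*(-3) = 75
  (AB)[0][2] = (4)*(9) + (10)*(-15) + (-1)*(11) = -125
  (AB)[1][0] = (0)*(12) + (6)*(-9) + (-11)*(9) = -153
  (AB)[1][1] = (0)*(8) + (6)*(4) + (-11)*(-3) = 57
  (AB)[1][2] = (0)*(9) + (6)*(-15) + (-11)*(11) = -211
  (AB)[2][0] = (-6)*(12) + (1)*(-9) + (4)*(9) = -45
  (AB)[2][1] = (-6)*(8) + (1)*(4) + (4)*(-3) = -56
  (AB)[2][2] = (-6)*(9) + (1)*(-15) + (4)*(11) = -25
AB =
[      -51        75      -125 ]
[     -153        57      -211 ]
[      -45       -56       -25 ]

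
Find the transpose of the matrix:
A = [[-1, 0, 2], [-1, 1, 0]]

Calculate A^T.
[[-1, -1], [0, 1], [2, 0]]

The transpose sends entry (i,j) to (j,i); rows become columns.
Row 0 of A: [-1, 0, 2] -> column 0 of A^T.
Row 1 of A: [-1, 1, 0] -> column 1 of A^T.
A^T = [[-1, -1], [0, 1], [2, 0]]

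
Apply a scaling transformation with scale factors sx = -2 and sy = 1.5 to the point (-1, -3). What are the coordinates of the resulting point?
(2, -4.5)

Scaling matrix:
[[-2, 0], [0, 1.50]]
Result: (-1 × -2, -3 × 1.5) = (2, -4.5)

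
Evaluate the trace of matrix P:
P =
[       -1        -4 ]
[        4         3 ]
tr(P) = -1 + 3 = 2

The trace of a square matrix is the sum of its diagonal entries.
Diagonal entries of P: P[0][0] = -1, P[1][1] = 3.
tr(P) = -1 + 3 = 2.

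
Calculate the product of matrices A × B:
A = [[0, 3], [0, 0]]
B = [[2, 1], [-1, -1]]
[[-3, -3], [0, 0]]

Matrix multiplication:
C[0][0] = 0×2 + 3×-1 = -3
C[0][1] = 0×1 + 3×-1 = -3
C[1][0] = 0×2 + 0×-1 = 0
C[1][1] = 0×1 + 0×-1 = 0
Result: [[-3, -3], [0, 0]]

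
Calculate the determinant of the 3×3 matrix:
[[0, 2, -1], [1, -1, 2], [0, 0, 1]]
-2

Expansion along first row:
det = 0·det([[-1,2],[0,1]]) - 2·det([[1,2],[0,1]]) + -1·det([[1,-1],[0,0]])
    = 0·(-1·1 - 2·0) - 2·(1·1 - 2·0) + -1·(1·0 - -1·0)
    = 0·-1 - 2·1 + -1·0
    = 0 + -2 + 0 = -2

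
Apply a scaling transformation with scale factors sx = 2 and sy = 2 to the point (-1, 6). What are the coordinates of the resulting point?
(-2, 12)

Scaling matrix:
[[2, 0], [0, 2]]
Result: (-1 × 2, 6 × 2) = (-2, 12)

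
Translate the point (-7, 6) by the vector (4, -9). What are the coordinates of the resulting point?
(-3, -3)

Translation by (4, -9):
x' = -7 + 4 = -3
y' = 6 + -9 = -3
Homogeneous matrix: [[1, 0, 4], [0, 1, -9], [0, 0, 1]]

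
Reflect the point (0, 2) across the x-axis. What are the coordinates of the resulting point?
(0, -2)

Reflection across x-axis: (0, 2) → (0, -2)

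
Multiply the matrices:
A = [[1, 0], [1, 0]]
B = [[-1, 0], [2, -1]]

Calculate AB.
[[-1, 0], [-1, 0]]

Each entry (i,j) of AB = sum over k of A[i][k]*B[k][j].
(AB)[0][0] = (1)*(-1) + (0)*(2) = -1
(AB)[0][1] = (1)*(0) + (0)*(-1) = 0
(AB)[1][0] = (1)*(-1) + (0)*(2) = -1
(AB)[1][1] = (1)*(0) + (0)*(-1) = 0
AB = [[-1, 0], [-1, 0]]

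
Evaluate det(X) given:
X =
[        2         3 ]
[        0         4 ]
det(X) = 8

For a 2×2 matrix [[a, b], [c, d]], det = a*d - b*c.
det(X) = (2)*(4) - (3)*(0) = 8 - 0 = 8.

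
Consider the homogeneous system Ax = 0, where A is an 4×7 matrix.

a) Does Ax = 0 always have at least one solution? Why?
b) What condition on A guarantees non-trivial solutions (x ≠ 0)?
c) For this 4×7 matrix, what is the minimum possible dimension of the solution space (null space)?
a) Yes, x = 0 is always a solution. b) When A has linearly dependent columns (rank < n). c) Minimum nullity = 3.

a) x = 0 satisfies A·0 = 0, so the zero vector is always a solution.
b) Non-trivial solutions exist iff the columns of A are linearly dependent, equivalently rank(A) < n (the number of columns).
c) By rank-nullity, rank(A) + nullity(A) = n = 7. Since A has only 4 rows, rank(A) ≤ 4, so nullity(A) ≥ 7 - 4 = 3.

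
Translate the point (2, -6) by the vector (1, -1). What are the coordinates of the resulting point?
(3, -7)

Translation by (1, -1):
x' = 2 + 1 = 3
y' = -6 + -1 = -7
Homogeneous matrix: [[1, 0, 1], [0, 1, -1], [0, 0, 1]]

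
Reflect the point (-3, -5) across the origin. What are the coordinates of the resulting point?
(3, 5)

Reflection across origin: (-3, -5) → (3, 5)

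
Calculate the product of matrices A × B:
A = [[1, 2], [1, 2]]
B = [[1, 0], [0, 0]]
[[1, 0], [1, 0]]

Matrix multiplication:
C[0][0] = 1×1 + 2×0 = 1
C[0][1] = 1×0 + 2×0 = 0
C[1][0] = 1×1 + 2×0 = 1
C[1][1] = 1×0 + 2×0 = 0
Result: [[1, 0], [1, 0]]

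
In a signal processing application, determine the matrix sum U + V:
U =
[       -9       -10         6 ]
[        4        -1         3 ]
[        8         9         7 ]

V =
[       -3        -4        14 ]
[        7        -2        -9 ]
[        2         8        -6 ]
U + V =
[      -12       -14        20 ]
[       11        -3        -6 ]
[       10        17         1 ]

Matrix addition is elementwise: (U+V)[i][j] = U[i][j] + V[i][j].
  (U+V)[0][0] = (-9) + (-3) = -12
  (U+V)[0][1] = (-10) + (-4) = -14
  (U+V)[0][2] = (6) + (14) = 20
  (U+V)[1][0] = (4) + (7) = 11
  (U+V)[1][1] = (-1) + (-2) = -3
  (U+V)[1][2] = (3) + (-9) = -6
  (U+V)[2][0] = (8) + (2) = 10
  (U+V)[2][1] = (9) + (8) = 17
  (U+V)[2][2] = (7) + (-6) = 1
U + V =
[      -12       -14        20 ]
[       11        -3        -6 ]
[       10        17         1 ]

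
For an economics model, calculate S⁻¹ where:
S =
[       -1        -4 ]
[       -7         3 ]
det(S) = -31
S⁻¹ =
[    -3/31     -4/31 ]
[    -7/31      1/31 ]

For a 2×2 matrix S = [[a, b], [c, d]] with det(S) ≠ 0, S⁻¹ = (1/det(S)) * [[d, -b], [-c, a]].
det(S) = (-1)*(3) - (-4)*(-7) = -3 - 28 = -31.
S⁻¹ = (1/-31) * [[3, 4], [7, -1]].
Dividing each entry by -31 and reducing:
S⁻¹ =
[    -3/31     -4/31 ]
[    -7/31      1/31 ]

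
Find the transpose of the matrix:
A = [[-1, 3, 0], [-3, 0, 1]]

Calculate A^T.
[[-1, -3], [3, 0], [0, 1]]

The transpose sends entry (i,j) to (j,i); rows become columns.
Row 0 of A: [-1, 3, 0] -> column 0 of A^T.
Row 1 of A: [-3, 0, 1] -> column 1 of A^T.
A^T = [[-1, -3], [3, 0], [0, 1]]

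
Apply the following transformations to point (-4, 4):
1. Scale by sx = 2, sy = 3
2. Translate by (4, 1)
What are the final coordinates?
(-4, 13)

Step 1: Scale (-4, 4) by (sx, sy) = (2, 3) → (-8, 12)
Step 2: Translate by (4, 1) → (-4, 13)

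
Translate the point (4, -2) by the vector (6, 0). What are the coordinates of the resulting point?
(10, -2)

Translation by (6, 0):
x' = 4 + 6 = 10
y' = -2 + 0 = -2
Homogeneous matrix: [[1, 0, 6], [0, 1, 0], [0, 0, 1]]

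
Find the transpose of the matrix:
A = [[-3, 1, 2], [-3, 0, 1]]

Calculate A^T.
[[-3, -3], [1, 0], [2, 1]]

The transpose sends entry (i,j) to (j,i); rows become columns.
Row 0 of A: [-3, 1, 2] -> column 0 of A^T.
Row 1 of A: [-3, 0, 1] -> column 1 of A^T.
A^T = [[-3, -3], [1, 0], [2, 1]]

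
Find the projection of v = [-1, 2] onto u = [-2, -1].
[0, 0]

The projection of v onto u is proj_u(v) = ((v·u) / (u·u)) · u.
v·u = (-1)*(-2) + (2)*(-1) = 0.
u·u = (-2)*(-2) + (-1)*(-1) = 5.
coefficient = 0 / 5 = 0.
proj_u(v) = 0 · [-2, -1] = [0, 0].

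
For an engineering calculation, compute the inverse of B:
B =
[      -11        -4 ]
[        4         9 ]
det(B) = -83
B⁻¹ =
[    -9/83     -4/83 ]
[     4/83     11/83 ]

For a 2×2 matrix B = [[a, b], [c, d]] with det(B) ≠ 0, B⁻¹ = (1/det(B)) * [[d, -b], [-c, a]].
det(B) = (-11)*(9) - (-4)*(4) = -99 + 16 = -83.
B⁻¹ = (1/-83) * [[9, 4], [-4, -11]].
Dividing each entry by -83 and reducing:
B⁻¹ =
[    -9/83     -4/83 ]
[     4/83     11/83 ]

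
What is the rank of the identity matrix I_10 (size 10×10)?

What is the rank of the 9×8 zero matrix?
rank(I_10) = 10, rank(0) = 0

The identity I_10 has 10 columns that are the standard basis vectors e_1, …, e_10. These are linearly independent, so all 10 columns are pivots and rank(I_10) = 10.
The 9×8 zero matrix has every entry zero, so every row is the zero row and there are no pivots; rank(0) = 0.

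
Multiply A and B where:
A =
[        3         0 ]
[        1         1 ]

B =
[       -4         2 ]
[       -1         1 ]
AB =
[      -12         6 ]
[       -5         3 ]

Matrix multiplication: (AB)[i][j] = sum over k of A[i][k] * B[k][j].
  (AB)[0][0] = (3)*(-4) + (0)*(-1) = -12
  (AB)[0][1] = (3)*(2) + (0)*(1) = 6
  (AB)[1][0] = (1)*(-4) + (1)*(-1) = -5
  (AB)[1][1] = (1)*(2) + (1)*(1) = 3
AB =
[      -12         6 ]
[       -5         3 ]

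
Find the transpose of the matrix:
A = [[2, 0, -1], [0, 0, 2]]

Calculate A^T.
[[2, 0], [0, 0], [-1, 2]]

The transpose sends entry (i,j) to (j,i); rows become columns.
Row 0 of A: [2, 0, -1] -> column 0 of A^T.
Row 1 of A: [0, 0, 2] -> column 1 of A^T.
A^T = [[2, 0], [0, 0], [-1, 2]]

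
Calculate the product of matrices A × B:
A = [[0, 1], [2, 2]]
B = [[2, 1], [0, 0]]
[[0, 0], [4, 2]]

Matrix multiplication:
C[0][0] = 0×2 + 1×0 = 0
C[0][1] = 0×1 + 1×0 = 0
C[1][0] = 2×2 + 2×0 = 4
C[1][1] = 2×1 + 2×0 = 2
Result: [[0, 0], [4, 2]]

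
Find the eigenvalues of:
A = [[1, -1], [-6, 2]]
λ = -1, 4

Solve det(A - λI) = 0. For a 2×2 matrix this is λ² - (trace)λ + det = 0.
trace(A) = 1 + 2 = 3.
det(A) = (1)*(2) - (-1)*(-6) = 2 - 6 = -4.
Characteristic equation: λ² - (3)λ + (-4) = 0.
Discriminant: (3)² - 4*(-4) = 9 + 16 = 25.
Roots: λ = (3 ± √25) / 2 = -1, 4.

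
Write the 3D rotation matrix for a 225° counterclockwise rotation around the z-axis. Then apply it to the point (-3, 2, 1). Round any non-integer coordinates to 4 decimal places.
R = [[-√2/2, √2/2, 0], [-√2/2, -√2/2, 0], [0, 0, 1]]; R·(-3, 2, 1) = (3.5355, 0.7071, 1.0000)

Rotation matrix for 225° around z-axis:
cos(225°) = -√2/2, sin(225°) = -√2/2
R = [[-√2/2, √2/2, 0], [-√2/2, -√2/2, 0], [0, 0, 1]]
Apply to (-3, 2, 1): R·[-3, 2, 1]ᵀ = (3.5355, 0.7071, 1.0000)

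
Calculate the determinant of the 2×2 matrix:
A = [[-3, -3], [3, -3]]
18

For A = [[a, b], [c, d]], det(A) = a*d - b*c.
det(A) = (-3)*(-3) - (-3)*(3) = 9 - -9 = 18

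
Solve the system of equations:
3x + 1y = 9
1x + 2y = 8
x = 2, y = 3

Use elimination (row reduction):
Equation 1: 3x + 1y = 9.
Equation 2: 1x + 2y = 8.
Multiply Eq1 by 1 and Eq2 by 3: 3x + 1y = 9;  3x + 6y = 24.
Subtract: (5)y = 15, so y = 3.
Back-substitute into Eq1: 3x + 1*(3) = 9, so x = 2.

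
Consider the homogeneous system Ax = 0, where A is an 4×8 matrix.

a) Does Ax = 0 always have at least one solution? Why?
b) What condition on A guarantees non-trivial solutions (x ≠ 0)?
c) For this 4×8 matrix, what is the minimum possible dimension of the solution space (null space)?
a) Yes, x = 0 is always a solution. b) When A has linearly dependent columns (rank < n). c) Minimum nullity = 4.

a) x = 0 satisfies A·0 = 0, so the zero vector is always a solution.
b) Non-trivial solutions exist iff the columns of A are linearly dependent, equivalently rank(A) < n (the number of columns).
c) By rank-nullity, rank(A) + nullity(A) = n = 8. Since A has only 4 rows, rank(A) ≤ 4, so nullity(A) ≥ 8 - 4 = 4.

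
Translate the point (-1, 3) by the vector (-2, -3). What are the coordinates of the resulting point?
(-3, 0)

Translation by (-2, -3):
x' = -1 + -2 = -3
y' = 3 + -3 = 0
Homogeneous matrix: [[1, 0, -2], [0, 1, -3], [0, 0, 1]]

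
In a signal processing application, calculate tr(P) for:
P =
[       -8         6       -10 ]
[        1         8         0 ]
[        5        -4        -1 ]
tr(P) = -8 + 8 - 1 = -1

The trace of a square matrix is the sum of its diagonal entries.
Diagonal entries of P: P[0][0] = -8, P[1][1] = 8, P[2][2] = -1.
tr(P) = -8 + 8 - 1 = -1.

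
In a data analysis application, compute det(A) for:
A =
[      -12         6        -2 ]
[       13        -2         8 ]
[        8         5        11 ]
det(A) = 108

Expand along row 0 (cofactor expansion): det(A) = a*(e*i - f*h) - b*(d*i - f*g) + c*(d*h - e*g), where the 3×3 is [[a, b, c], [d, e, f], [g, h, i]].
Minor M_00 = (-2)*(11) - (8)*(5) = -22 - 40 = -62.
Minor M_01 = (13)*(11) - (8)*(8) = 143 - 64 = 79.
Minor M_02 = (13)*(5) - (-2)*(8) = 65 + 16 = 81.
det(A) = (-12)*(-62) - (6)*(79) + (-2)*(81) = 744 - 474 - 162 = 108.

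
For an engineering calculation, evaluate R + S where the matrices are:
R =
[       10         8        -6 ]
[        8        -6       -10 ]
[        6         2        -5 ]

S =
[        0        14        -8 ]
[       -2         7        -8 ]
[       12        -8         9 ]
R + S =
[       10        22       -14 ]
[        6         1       -18 ]
[       18        -6         4 ]

Matrix addition is elementwise: (R+S)[i][j] = R[i][j] + S[i][j].
  (R+S)[0][0] = (10) + (0) = 10
  (R+S)[0][1] = (8) + (14) = 22
  (R+S)[0][2] = (-6) + (-8) = -14
  (R+S)[1][0] = (8) + (-2) = 6
  (R+S)[1][1] = (-6) + (7) = 1
  (R+S)[1][2] = (-10) + (-8) = -18
  (R+S)[2][0] = (6) + (12) = 18
  (R+S)[2][1] = (2) + (-8) = -6
  (R+S)[2][2] = (-5) + (9) = 4
R + S =
[       10        22       -14 ]
[        6         1       -18 ]
[       18        -6         4 ]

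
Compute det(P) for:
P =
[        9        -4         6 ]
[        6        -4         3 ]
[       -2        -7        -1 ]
det(P) = -75

Expand along row 0 (cofactor expansion): det(P) = a*(e*i - f*h) - b*(d*i - f*g) + c*(d*h - e*g), where the 3×3 is [[a, b, c], [d, e, f], [g, h, i]].
Minor M_00 = (-4)*(-1) - (3)*(-7) = 4 + 21 = 25.
Minor M_01 = (6)*(-1) - (3)*(-2) = -6 + 6 = 0.
Minor M_02 = (6)*(-7) - (-4)*(-2) = -42 - 8 = -50.
det(P) = (9)*(25) - (-4)*(0) + (6)*(-50) = 225 + 0 - 300 = -75.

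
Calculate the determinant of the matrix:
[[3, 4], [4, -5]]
-31

For a 2×2 matrix [[a, b], [c, d]], det = ad - bc
det = (3)(-5) - (4)(4) = -15 - 16 = -31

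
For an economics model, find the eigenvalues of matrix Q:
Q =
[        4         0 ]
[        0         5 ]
λ = 4, 5

Solve det(Q - λI) = 0. For a 2×2 matrix the characteristic equation is λ² - (trace)λ + det = 0.
trace(Q) = a + d = 4 + 5 = 9.
det(Q) = a*d - b*c = (4)*(5) - (0)*(0) = 20 - 0 = 20.
Characteristic equation: λ² - (9)λ + (20) = 0.
Discriminant = (9)² - 4*(20) = 81 - 80 = 1.
λ = (9 ± √1) / 2 = (9 ± 1) / 2 = 4, 5.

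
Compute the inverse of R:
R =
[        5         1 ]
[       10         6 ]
det(R) = 20
R⁻¹ =
[     3/10     -1/20 ]
[     -1/2       1/4 ]

For a 2×2 matrix R = [[a, b], [c, d]] with det(R) ≠ 0, R⁻¹ = (1/det(R)) * [[d, -b], [-c, a]].
det(R) = (5)*(6) - (1)*(10) = 30 - 10 = 20.
R⁻¹ = (1/20) * [[6, -1], [-10, 5]].
Dividing each entry by 20 and reducing:
R⁻¹ =
[     3/10     -1/20 ]
[     -1/2       1/4 ]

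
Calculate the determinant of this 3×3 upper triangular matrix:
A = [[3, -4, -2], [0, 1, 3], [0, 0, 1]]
3

The determinant of a triangular matrix is the product of its diagonal entries (the off-diagonal entries above the diagonal do not affect it).
det(A) = (3) * (1) * (1) = 3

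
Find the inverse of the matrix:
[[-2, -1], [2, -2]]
[[-1/3, 1/6], [-1/3, -1/3]]

For [[a,b],[c,d]], inverse = (1/det)·[[d,-b],[-c,a]]
det = -2·-2 - -1·2 = 6
Inverse = (1/6)·[[-2, 1], [-2, -2]]
        = [[-1/3, 1/6], [-1/3, -1/3]]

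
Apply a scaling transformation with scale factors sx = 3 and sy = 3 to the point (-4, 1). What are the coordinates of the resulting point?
(-12, 3)

Scaling matrix:
[[3, 0], [0, 3]]
Result: (-4 × 3, 1 × 3) = (-12, 3)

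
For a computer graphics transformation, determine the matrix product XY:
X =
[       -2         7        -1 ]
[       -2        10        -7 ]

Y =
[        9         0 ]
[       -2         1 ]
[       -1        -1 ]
XY =
[      -31         8 ]
[      -31        17 ]

Matrix multiplication: (XY)[i][j] = sum over k of X[i][k] * Y[k][j].
  (XY)[0][0] = (-2)*(9) + (7)*(-2) + (-1)*(-1) = -31
  (XY)[0][1] = (-2)*(0) + (7)*(1) + (-1)*(-1) = 8
  (XY)[1][0] = (-2)*(9) + (10)*(-2) + (-7)*(-1) = -31
  (XY)[1][1] = (-2)*(0) + (10)*(1) + (-7)*(-1) = 17
XY =
[      -31         8 ]
[      -31        17 ]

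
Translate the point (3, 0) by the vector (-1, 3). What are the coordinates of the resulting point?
(2, 3)

Translation by (-1, 3):
x' = 3 + -1 = 2
y' = 0 + 3 = 3
Homogeneous matrix: [[1, 0, -1], [0, 1, 3], [0, 0, 1]]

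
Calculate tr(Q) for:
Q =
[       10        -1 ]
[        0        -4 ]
tr(Q) = 10 - 4 = 6

The trace of a square matrix is the sum of its diagonal entries.
Diagonal entries of Q: Q[0][0] = 10, Q[1][1] = -4.
tr(Q) = 10 - 4 = 6.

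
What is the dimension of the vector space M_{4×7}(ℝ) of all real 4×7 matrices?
Dimension = 28

A real 4×7 matrix is determined by its 4·7 = 28 independent entries.
A standard basis is {E_ij : 1 ≤ i ≤ 4, 1 ≤ j ≤ 7}, where E_ij has a 1 in position (i, j) and 0 elsewhere — there are 28 such matrices, and they are linearly independent and span M_{4×7}(ℝ).
Therefore dim(M_{4×7}(ℝ)) = 28.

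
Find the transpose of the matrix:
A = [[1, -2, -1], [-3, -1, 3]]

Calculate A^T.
[[1, -3], [-2, -1], [-1, 3]]

The transpose sends entry (i,j) to (j,i); rows become columns.
Row 0 of A: [1, -2, -1] -> column 0 of A^T.
Row 1 of A: [-3, -1, 3] -> column 1 of A^T.
A^T = [[1, -3], [-2, -1], [-1, 3]]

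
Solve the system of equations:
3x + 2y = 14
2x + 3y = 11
x = 4, y = 1

Use elimination (row reduction):
Equation 1: 3x + 2y = 14.
Equation 2: 2x + 3y = 11.
Multiply Eq1 by 2 and Eq2 by 3: 6x + 4y = 28;  6x + 9y = 33.
Subtract: (5)y = 5, so y = 1.
Back-substitute into Eq1: 3x + 2*(1) = 14, so x = 4.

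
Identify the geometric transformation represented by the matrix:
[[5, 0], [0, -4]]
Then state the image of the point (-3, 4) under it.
non-uniform scaling by (5, -4); image of (-3, 4) is (-15, -16)

This is diagonal with distinct entries, so it scales the x-axis by 5 and the y-axis by -4.
The matrix [[5, 0], [0, -4]] represents: non-uniform scaling by (5, -4).
Applying it to (-3, 4): [5·-3 + 0·4, 0·-3 + -4·4] = (-15, -16).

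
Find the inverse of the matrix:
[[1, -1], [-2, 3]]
[[3, 1], [2, 1]]

For [[a,b],[c,d]], inverse = (1/det)·[[d,-b],[-c,a]]
det = 1·3 - -1·-2 = 1
Inverse = (1/1)·[[3, 1], [2, 1]]
        = [[3, 1], [2, 1]]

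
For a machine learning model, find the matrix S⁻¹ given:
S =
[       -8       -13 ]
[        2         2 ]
det(S) = 10
S⁻¹ =
[      1/5     13/10 ]
[     -1/5      -4/5 ]

For a 2×2 matrix S = [[a, b], [c, d]] with det(S) ≠ 0, S⁻¹ = (1/det(S)) * [[d, -b], [-c, a]].
det(S) = (-8)*(2) - (-13)*(2) = -16 + 26 = 10.
S⁻¹ = (1/10) * [[2, 13], [-2, -8]].
Dividing each entry by 10 and reducing:
S⁻¹ =
[      1/5     13/10 ]
[     -1/5      -4/5 ]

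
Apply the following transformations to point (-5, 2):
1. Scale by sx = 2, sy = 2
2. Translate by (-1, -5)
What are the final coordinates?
(-11, -1)

Step 1: Scale (-5, 2) by (sx, sy) = (2, 2) → (-10, 4)
Step 2: Translate by (-1, -5) → (-11, -1)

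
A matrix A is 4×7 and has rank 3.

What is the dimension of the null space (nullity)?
4

The rank-nullity theorem for an m×n matrix states:
rank(A) + nullity(A) = n (the number of columns).
Here n = 7 and rank(A) = 3, so nullity(A) = 7 - 3 = 4.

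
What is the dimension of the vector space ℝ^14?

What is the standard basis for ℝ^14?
Dimension = 14; standard basis = {e_1, e_2, e_3, …, e_14}

ℝ^14 is the space of 14-tuples of real numbers; its dimension is 14.
The standard basis consists of 14 vectors: e_1, e_2, e_3, …, e_14, where e_i is the vector with 1 in position i and 0 elsewhere.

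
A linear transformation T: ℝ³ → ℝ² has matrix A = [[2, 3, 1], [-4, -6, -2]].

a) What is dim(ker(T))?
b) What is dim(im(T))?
dim(ker) = 2, dim(im) = 1

Observe that row 2 = -2 × row 1 (so the rows are linearly dependent).
Thus rank(A) = 1 (only one linearly independent row).
dim(im(T)) = rank(A) = 1.
By the rank-nullity theorem applied to T: ℝ³ → ℝ², rank(A) + nullity(A) = 3 (the domain dimension), so dim(ker(T)) = 3 - 1 = 2.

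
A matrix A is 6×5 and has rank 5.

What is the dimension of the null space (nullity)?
0

The rank-nullity theorem for an m×n matrix states:
rank(A) + nullity(A) = n (the number of columns).
Here n = 5 and rank(A) = 5, so nullity(A) = 5 - 5 = 0.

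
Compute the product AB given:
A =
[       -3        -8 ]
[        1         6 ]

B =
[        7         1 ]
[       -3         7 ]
AB =
[        3       -59 ]
[      -11        43 ]

Matrix multiplication: (AB)[i][j] = sum over k of A[i][k] * B[k][j].
  (AB)[0][0] = (-3)*(7) + (-8)*(-3) = 3
  (AB)[0][1] = (-3)*(1) + (-8)*(7) = -59
  (AB)[1][0] = (1)*(7) + (6)*(-3) = -11
  (AB)[1][1] = (1)*(1) + (6)*(7) = 43
AB =
[        3       -59 ]
[      -11        43 ]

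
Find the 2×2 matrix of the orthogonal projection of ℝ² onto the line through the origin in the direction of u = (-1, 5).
[[1/26, -5/26], [-5/26, 25/26]]

The orthogonal projection onto the line spanned by a nonzero vector u = (a, b) has matrix P = (u uᵀ) / (uᵀ u) = (1/(a² + b²)) · [[a², ab], [ab, b²]].
Here u = (-1, 5), so a² + b² = 1 + 25 = 26.
P = (1/26) · [[1, -5], [-5, 25]] = [[1/26, -5/26], [-5/26, 25/26]].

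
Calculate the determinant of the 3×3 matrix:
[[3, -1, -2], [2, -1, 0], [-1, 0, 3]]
-1

Expansion along first row:
det = 3·det([[-1,0],[0,3]]) - -1·det([[2,0],[-1,3]]) + -2·det([[2,-1],[-1,0]])
    = 3·(-1·3 - 0·0) - -1·(2·3 - 0·-1) + -2·(2·0 - -1·-1)
    = 3·-3 - -1·6 + -2·-1
    = -9 + 6 + 2 = -1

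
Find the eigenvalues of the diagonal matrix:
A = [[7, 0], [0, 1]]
λ₁ = 7, λ₂ = 1

The characteristic polynomial of A is det(A - λI) = (7 - λ)(1 - λ) = 0.
The roots are λ = 7 and λ = 1, so the eigenvalues are the diagonal entries.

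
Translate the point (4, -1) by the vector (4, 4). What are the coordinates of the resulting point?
(8, 3)

Translation by (4, 4):
x' = 4 + 4 = 8
y' = -1 + 4 = 3
Homogeneous matrix: [[1, 0, 4], [0, 1, 4], [0, 0, 1]]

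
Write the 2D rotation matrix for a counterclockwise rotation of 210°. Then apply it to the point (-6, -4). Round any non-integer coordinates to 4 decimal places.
R = [[-√3/2, 1/2], [-1/2, -√3/2]]; R·(-6, -4) = (3.1962, 6.4641)

Rotation matrix formula: R(θ) = [[cos θ, -sin θ], [sin θ, cos θ]]
For θ = 210°:
cos(210°) = -√3/2
sin(210°) = -1/2
R = [[-√3/2, 1/2], [-1/2, -√3/2]]
Apply to (-6, -4): [-√3/2·-6 + (1/2)·-4, -1/2·-6 + -√3/2·-4] = (3.1962, 6.4641)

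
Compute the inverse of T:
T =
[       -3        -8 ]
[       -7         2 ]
det(T) = -62
T⁻¹ =
[    -1/31     -4/31 ]
[    -7/62      3/62 ]

For a 2×2 matrix T = [[a, b], [c, d]] with det(T) ≠ 0, T⁻¹ = (1/det(T)) * [[d, -b], [-c, a]].
det(T) = (-3)*(2) - (-8)*(-7) = -6 - 56 = -62.
T⁻¹ = (1/-62) * [[2, 8], [7, -3]].
Dividing each entry by -62 and reducing:
T⁻¹ =
[    -1/31     -4/31 ]
[    -7/62      3/62 ]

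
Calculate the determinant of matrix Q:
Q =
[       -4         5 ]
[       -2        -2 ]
det(Q) = 18

For a 2×2 matrix [[a, b], [c, d]], det = a*d - b*c.
det(Q) = (-4)*(-2) - (5)*(-2) = 8 + 10 = 18.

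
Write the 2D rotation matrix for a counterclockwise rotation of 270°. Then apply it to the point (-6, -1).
R = [[0, 1], [-1, 0]]; R·(-6, -1) = (-1, 6)

Rotation matrix formula: R(θ) = [[cos θ, -sin θ], [sin θ, cos θ]]
For θ = 270°:
cos(270°) = 0
sin(270°) = -1
R = [[0, 1], [-1, 0]]
Apply to (-6, -1): [0·-6 + (1)·-1, -1·-6 + 0·-1] = (-1, 6)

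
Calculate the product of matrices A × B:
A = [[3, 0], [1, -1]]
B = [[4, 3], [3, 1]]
[[12, 9], [1, 2]]

Matrix multiplication:
C[0][0] = 3×4 + 0×3 = 12
C[0][1] = 3×3 + 0×1 = 9
C[1][0] = 1×4 + -1×3 = 1
C[1][1] = 1×3 + -1×1 = 2
Result: [[12, 9], [1, 2]]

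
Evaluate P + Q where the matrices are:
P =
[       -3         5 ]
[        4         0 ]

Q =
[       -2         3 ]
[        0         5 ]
P + Q =
[       -5         8 ]
[        4         5 ]

Matrix addition is elementwise: (P+Q)[i][j] = P[i][j] + Q[i][j].
  (P+Q)[0][0] = (-3) + (-2) = -5
  (P+Q)[0][1] = (5) + (3) = 8
  (P+Q)[1][0] = (4) + (0) = 4
  (P+Q)[1][1] = (0) + (5) = 5
P + Q =
[       -5         8 ]
[        4         5 ]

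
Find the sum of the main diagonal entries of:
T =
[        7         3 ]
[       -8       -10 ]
tr(T) = 7 - 10 = -3

The trace of a square matrix is the sum of its diagonal entries.
Diagonal entries of T: T[0][0] = 7, T[1][1] = -10.
tr(T) = 7 - 10 = -3.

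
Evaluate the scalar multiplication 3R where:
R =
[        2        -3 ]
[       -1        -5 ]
3R =
[        6        -9 ]
[       -3       -15 ]

Scalar multiplication is elementwise: (3R)[i][j] = 3 * R[i][j].
  (3R)[0][0] = 3 * (2) = 6
  (3R)[0][1] = 3 * (-3) = -9
  (3R)[1][0] = 3 * (-1) = -3
  (3R)[1][1] = 3 * (-5) = -15
3R =
[        6        -9 ]
[       -3       -15 ]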